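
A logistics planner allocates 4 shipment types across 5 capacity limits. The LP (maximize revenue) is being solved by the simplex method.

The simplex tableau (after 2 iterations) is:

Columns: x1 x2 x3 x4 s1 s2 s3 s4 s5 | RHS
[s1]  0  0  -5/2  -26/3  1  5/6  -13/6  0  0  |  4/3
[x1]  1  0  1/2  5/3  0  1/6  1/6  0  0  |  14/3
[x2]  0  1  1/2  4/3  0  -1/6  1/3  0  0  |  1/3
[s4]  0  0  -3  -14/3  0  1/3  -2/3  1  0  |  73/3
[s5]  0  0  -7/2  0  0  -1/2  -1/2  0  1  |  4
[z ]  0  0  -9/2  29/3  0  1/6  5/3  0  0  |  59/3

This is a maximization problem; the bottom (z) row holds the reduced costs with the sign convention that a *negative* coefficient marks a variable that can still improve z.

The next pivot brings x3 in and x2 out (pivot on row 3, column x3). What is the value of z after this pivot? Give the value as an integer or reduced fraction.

Minimum ratio for x3: (1/3)/(1/2) = 2/3.
z changes by −(z-row coeff of x3)·ratio = −(-9/2)·(2/3) = 3.
New z = 59/3 + 3 = 68/3.

68/3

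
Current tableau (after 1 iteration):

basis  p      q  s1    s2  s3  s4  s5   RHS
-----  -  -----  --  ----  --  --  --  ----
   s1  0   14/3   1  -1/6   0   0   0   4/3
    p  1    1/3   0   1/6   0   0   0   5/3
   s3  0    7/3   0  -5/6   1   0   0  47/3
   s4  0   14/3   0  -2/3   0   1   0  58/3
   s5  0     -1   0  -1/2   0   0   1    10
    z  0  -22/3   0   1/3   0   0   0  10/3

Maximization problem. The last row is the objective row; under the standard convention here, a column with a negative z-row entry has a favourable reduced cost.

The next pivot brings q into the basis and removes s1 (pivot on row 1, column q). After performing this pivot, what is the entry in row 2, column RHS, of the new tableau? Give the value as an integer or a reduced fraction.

11/7

Pivot element is row 1, column q: 14/3.
Normalize row 1: new (row 1, RHS) = (4/3)/(14/3) = 2/7.
row 2 ← row 2 − (1/3)·(new row 1): 5/3 − (1/3)·(2/7) = 11/7.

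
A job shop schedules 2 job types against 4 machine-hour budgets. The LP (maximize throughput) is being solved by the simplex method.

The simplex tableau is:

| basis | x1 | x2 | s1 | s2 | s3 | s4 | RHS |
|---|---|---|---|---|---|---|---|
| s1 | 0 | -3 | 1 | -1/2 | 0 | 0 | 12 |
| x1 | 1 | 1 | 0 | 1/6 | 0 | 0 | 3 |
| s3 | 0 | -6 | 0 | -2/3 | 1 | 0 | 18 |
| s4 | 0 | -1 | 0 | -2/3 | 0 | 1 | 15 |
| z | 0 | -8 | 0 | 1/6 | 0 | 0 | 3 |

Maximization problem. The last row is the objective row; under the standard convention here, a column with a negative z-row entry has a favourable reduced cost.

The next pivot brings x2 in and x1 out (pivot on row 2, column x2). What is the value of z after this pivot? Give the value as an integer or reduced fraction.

27

Minimum ratio for x2: 3/1 = 3.
z changes by −(z-row coeff of x2)·ratio = −(-8)·3 = 24.
New z = 3 + 24 = 27.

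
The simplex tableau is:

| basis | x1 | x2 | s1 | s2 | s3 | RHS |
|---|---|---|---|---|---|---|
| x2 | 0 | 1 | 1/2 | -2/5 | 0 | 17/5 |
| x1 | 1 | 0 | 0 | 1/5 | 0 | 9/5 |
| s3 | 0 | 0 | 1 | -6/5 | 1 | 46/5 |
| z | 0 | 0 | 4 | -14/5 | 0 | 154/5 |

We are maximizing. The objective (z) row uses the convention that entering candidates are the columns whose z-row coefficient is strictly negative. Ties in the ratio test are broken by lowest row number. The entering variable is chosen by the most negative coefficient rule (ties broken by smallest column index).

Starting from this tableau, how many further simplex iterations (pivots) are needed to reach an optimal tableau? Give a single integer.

1

pivot: s2 in, x1 out → z = 56
No improving column remains; optimal.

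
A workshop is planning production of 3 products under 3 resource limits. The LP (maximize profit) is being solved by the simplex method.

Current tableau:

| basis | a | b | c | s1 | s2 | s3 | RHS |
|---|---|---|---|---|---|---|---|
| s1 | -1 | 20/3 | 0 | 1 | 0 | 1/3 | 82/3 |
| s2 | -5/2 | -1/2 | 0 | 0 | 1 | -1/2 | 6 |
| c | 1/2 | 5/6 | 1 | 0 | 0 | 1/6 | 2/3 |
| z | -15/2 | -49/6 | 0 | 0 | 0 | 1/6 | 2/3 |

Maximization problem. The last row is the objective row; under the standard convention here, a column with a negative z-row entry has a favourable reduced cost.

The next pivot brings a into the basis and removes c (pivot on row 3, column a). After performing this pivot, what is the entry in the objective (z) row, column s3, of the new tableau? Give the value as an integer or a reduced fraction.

8/3

Pivot element is row 3, column a: 1/2.
Normalize row 3: new (row 3, s3) = (1/6)/(1/2) = 1/3.
z-row ← z-row − (-15/2)·(new row 3): 1/6 − (-15/2)·(1/3) = 8/3.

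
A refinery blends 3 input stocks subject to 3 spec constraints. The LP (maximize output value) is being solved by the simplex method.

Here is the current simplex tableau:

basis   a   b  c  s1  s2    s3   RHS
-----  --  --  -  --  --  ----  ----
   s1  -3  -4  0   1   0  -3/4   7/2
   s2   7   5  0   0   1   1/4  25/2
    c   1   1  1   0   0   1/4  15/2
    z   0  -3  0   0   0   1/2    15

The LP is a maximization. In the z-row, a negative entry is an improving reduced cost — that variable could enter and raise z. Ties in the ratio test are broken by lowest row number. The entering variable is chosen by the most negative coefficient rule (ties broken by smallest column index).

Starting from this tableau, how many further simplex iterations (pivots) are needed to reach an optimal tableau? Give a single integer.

1

pivot: b in, s2 out → z = 45/2
No improving column remains; optimal.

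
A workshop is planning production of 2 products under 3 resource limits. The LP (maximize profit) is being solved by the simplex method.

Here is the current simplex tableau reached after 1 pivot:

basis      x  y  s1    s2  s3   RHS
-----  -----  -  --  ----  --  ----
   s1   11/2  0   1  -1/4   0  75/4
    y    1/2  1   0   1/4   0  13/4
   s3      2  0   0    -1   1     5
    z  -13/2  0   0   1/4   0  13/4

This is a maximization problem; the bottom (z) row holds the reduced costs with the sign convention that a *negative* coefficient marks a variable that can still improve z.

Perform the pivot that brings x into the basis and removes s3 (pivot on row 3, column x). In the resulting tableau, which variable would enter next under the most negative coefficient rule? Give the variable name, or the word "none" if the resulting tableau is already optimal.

Pivot element 2. New z-row = old z-row − (-13/2)·(row 3/2).
Updated z-row coefficients: x: 0, y: 0, s1: 0, s2: -3, s3: 13/4.
The most negative is -3 in column s2, so s2 would enter next.

s2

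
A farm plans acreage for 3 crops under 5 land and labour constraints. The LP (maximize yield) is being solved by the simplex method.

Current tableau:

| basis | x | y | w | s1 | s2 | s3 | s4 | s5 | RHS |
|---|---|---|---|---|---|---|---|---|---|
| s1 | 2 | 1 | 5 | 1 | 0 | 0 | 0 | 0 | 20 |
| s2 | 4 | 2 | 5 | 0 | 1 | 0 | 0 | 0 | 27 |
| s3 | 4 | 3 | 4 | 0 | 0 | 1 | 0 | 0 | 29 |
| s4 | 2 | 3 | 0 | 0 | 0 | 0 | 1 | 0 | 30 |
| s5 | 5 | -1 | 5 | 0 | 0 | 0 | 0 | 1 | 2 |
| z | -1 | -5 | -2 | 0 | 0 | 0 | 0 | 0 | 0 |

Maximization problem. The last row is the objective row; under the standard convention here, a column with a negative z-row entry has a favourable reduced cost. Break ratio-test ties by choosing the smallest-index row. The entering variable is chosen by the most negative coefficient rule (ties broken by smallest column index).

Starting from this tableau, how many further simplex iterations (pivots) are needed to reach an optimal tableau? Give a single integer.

pivot: y in, s3 out → z = 145/3
No improving column remains; optimal.

1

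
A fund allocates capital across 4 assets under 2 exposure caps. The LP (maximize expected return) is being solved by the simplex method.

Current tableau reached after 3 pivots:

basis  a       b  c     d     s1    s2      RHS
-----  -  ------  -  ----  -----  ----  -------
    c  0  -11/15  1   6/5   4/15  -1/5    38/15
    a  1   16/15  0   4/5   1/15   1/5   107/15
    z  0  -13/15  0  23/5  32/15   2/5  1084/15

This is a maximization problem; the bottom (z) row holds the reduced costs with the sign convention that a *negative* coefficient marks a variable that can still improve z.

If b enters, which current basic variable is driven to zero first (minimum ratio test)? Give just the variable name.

Ratios: row 1 (c): entry -11/15 ≤ 0, skip; row 2 (a): (107/15)/(16/15) = 107/16.
Minimum ratio 107/16 is in the a row, so a leaves.

a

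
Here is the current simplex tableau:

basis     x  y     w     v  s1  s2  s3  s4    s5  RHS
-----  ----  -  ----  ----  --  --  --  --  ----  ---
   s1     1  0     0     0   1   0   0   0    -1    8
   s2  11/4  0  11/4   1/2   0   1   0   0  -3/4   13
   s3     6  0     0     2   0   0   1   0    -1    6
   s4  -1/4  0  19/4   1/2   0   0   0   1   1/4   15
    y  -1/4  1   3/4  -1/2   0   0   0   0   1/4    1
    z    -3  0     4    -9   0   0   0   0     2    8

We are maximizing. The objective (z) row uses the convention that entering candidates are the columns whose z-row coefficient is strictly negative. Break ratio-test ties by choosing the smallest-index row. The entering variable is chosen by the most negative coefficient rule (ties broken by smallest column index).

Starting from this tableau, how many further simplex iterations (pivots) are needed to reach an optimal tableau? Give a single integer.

pivot: v in, s3 out → z = 35
pivot: s5 in, s4 out → z = 205/2
No improving column remains; optimal.

2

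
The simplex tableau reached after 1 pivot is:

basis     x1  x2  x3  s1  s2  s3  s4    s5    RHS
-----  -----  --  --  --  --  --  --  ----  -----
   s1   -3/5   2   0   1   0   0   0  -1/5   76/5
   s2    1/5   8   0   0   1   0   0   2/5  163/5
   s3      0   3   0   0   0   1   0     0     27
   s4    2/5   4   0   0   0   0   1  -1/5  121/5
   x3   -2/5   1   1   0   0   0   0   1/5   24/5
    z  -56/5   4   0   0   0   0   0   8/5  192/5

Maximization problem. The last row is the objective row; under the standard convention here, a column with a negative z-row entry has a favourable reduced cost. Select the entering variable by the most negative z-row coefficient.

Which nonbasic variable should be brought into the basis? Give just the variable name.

x1

Objective-row coefficients: x1: -56/5, x2: 4, x3: 0, s1: 0, s2: 0, s3: 0, s4: 0, s5: 8/5.
The most negative is -56/5 in column x1, so x1 enters.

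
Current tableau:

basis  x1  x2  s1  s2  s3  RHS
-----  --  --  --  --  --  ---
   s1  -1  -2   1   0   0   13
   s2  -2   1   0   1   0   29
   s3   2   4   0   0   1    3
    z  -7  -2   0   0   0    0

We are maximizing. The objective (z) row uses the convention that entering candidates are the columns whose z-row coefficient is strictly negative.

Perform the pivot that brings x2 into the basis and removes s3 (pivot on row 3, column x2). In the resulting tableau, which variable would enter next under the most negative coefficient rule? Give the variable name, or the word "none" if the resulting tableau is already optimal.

x1

Pivot element 4. New z-row = old z-row − (-2)·(row 3/4).
Updated z-row coefficients: x1: -6, x2: 0, s1: 0, s2: 0, s3: 1/2.
The most negative is -6 in column x1, so x1 would enter next.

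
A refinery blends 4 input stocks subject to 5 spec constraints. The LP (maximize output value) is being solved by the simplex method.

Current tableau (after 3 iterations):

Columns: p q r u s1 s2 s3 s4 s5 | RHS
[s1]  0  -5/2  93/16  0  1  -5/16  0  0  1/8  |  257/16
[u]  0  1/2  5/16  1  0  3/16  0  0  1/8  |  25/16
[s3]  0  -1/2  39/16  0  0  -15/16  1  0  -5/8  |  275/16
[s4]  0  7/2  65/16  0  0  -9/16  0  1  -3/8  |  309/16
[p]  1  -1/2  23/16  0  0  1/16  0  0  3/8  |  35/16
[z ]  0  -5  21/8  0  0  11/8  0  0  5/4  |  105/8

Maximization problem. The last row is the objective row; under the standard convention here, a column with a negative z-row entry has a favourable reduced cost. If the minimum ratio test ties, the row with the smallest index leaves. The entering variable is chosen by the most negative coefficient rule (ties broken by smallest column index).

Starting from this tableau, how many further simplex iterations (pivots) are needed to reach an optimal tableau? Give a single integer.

pivot: q in, u out → z = 115/4
No improving column remains; optimal.

1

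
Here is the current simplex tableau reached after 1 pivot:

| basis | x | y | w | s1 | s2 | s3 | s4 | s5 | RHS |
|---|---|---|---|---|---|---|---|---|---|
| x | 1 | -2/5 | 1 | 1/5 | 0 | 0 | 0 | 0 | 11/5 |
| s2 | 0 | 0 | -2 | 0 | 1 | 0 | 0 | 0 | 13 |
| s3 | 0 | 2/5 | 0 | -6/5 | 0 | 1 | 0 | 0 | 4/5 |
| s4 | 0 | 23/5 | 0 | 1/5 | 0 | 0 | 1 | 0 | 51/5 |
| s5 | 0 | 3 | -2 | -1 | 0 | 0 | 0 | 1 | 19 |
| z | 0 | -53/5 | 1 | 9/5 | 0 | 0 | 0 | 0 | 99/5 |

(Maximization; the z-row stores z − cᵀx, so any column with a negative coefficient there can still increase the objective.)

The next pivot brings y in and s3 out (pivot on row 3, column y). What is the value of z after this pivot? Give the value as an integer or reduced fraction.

Minimum ratio for y: (4/5)/(2/5) = 2.
z changes by −(z-row coeff of y)·ratio = −(-53/5)·2 = 106/5.
New z = 99/5 + (106/5) = 41.

41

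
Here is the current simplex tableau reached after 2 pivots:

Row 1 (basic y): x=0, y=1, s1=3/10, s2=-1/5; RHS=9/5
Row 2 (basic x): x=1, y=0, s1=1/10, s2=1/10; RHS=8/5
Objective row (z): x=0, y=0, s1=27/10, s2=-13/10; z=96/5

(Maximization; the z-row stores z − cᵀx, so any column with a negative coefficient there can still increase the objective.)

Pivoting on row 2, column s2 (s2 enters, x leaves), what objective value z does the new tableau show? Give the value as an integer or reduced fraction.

40

Minimum ratio for s2: (8/5)/(1/10) = 16.
z changes by −(z-row coeff of s2)·ratio = −(-13/10)·16 = 104/5.
New z = 96/5 + (104/5) = 40.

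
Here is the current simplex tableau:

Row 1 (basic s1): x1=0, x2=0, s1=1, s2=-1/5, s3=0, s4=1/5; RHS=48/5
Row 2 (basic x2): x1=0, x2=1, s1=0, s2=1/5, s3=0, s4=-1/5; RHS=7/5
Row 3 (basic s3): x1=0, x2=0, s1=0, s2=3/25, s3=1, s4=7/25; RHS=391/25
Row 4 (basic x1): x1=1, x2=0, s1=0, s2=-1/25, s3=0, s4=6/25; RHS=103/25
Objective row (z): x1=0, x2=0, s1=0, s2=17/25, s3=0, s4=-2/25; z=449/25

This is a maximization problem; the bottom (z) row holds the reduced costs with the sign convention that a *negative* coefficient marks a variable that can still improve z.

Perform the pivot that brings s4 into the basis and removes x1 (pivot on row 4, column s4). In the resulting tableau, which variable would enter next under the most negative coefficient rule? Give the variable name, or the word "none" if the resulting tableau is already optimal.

Pivot element 6/25. New z-row = old z-row − (-2/25)·(row 4/(6/25)).
Updated z-row coefficients: x1: 1/3, x2: 0, s1: 0, s2: 2/3, s3: 0, s4: 0.
No coefficient is strictly negative; the tableau after this pivot is optimal.

none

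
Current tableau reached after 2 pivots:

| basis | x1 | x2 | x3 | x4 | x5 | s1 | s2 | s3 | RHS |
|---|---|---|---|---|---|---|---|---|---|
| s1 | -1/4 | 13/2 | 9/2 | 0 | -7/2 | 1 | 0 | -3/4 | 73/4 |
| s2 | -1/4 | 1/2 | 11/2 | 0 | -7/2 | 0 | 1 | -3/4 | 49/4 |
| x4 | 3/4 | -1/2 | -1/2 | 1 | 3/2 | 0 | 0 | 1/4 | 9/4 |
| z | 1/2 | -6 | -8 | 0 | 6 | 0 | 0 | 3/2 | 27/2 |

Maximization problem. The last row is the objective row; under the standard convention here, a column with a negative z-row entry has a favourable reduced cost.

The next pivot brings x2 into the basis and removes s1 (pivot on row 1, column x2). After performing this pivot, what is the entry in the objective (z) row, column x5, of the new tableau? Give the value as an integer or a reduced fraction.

36/13

Pivot element is row 1, column x2: 13/2.
Normalize row 1: new (row 1, x5) = (-7/2)/(13/2) = -7/13.
z-row ← z-row − (-6)·(new row 1): 6 − (-6)·(-7/13) = 36/13.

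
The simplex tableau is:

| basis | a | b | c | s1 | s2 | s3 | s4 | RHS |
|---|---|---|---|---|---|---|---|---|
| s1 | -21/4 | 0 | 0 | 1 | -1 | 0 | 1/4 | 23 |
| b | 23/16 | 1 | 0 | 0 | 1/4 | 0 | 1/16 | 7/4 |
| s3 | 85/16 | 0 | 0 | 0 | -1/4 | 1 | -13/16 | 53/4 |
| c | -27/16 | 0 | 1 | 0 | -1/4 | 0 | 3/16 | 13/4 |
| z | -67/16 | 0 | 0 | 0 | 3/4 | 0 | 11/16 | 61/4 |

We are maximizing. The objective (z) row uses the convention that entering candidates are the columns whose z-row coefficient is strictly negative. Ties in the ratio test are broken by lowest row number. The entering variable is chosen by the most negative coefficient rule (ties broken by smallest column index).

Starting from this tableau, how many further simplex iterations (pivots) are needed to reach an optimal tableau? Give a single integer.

1

pivot: a in, b out → z = 468/23
No improving column remains; optimal.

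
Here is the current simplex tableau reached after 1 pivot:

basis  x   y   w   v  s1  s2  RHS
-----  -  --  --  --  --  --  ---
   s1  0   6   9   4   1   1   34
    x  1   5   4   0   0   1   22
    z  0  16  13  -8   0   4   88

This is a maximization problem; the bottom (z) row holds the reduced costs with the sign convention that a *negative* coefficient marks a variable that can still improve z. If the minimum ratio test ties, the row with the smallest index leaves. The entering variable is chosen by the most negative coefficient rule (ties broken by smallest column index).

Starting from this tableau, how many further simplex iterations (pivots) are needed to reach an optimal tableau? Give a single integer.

1

pivot: v in, s1 out → z = 156
No improving column remains; optimal.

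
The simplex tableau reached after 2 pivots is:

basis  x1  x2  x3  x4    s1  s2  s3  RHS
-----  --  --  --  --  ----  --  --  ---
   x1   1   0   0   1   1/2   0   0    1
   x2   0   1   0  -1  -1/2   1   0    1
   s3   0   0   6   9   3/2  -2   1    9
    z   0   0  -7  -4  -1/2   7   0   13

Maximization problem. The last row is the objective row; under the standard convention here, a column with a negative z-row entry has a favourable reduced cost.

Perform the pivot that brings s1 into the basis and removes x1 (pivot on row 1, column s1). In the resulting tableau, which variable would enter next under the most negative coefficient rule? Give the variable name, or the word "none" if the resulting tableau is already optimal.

x3

Pivot element 1/2. New z-row = old z-row − (-1/2)·(row 1/(1/2)).
Updated z-row coefficients: x1: 1, x2: 0, x3: -7, x4: -3, s1: 0, s2: 7, s3: 0.
The most negative is -7 in column x3, so x3 would enter next.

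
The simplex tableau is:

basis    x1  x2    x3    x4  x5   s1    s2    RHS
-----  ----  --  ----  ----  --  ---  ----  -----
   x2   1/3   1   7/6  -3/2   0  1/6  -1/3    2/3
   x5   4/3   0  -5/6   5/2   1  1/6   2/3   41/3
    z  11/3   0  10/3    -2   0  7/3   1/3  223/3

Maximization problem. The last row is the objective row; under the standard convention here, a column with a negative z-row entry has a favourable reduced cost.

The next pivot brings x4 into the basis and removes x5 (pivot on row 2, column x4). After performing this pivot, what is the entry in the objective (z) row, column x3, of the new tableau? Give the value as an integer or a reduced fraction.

8/3

Pivot element is row 2, column x4: 5/2.
Normalize row 2: new (row 2, x3) = (-5/6)/(5/2) = -1/3.
z-row ← z-row − (-2)·(new row 2): 10/3 − (-2)·(-1/3) = 8/3.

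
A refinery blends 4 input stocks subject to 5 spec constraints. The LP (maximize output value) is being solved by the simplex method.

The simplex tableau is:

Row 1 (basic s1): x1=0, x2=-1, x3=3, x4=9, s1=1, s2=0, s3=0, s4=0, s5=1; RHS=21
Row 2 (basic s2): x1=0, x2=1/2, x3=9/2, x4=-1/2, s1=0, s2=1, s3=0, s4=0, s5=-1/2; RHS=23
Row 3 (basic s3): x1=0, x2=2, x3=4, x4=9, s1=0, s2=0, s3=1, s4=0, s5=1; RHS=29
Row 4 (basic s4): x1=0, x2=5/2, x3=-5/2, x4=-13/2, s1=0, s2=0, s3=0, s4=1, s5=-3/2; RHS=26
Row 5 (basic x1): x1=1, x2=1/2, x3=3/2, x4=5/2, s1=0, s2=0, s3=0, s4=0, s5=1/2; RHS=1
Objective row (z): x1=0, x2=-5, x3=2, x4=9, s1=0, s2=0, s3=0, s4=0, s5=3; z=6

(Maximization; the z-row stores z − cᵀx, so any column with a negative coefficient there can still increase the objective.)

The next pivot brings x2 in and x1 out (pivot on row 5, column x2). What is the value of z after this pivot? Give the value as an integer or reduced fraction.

16

Minimum ratio for x2: 1/(1/2) = 2.
z changes by −(z-row coeff of x2)·ratio = −(-5)·2 = 10.
New z = 6 + 10 = 16.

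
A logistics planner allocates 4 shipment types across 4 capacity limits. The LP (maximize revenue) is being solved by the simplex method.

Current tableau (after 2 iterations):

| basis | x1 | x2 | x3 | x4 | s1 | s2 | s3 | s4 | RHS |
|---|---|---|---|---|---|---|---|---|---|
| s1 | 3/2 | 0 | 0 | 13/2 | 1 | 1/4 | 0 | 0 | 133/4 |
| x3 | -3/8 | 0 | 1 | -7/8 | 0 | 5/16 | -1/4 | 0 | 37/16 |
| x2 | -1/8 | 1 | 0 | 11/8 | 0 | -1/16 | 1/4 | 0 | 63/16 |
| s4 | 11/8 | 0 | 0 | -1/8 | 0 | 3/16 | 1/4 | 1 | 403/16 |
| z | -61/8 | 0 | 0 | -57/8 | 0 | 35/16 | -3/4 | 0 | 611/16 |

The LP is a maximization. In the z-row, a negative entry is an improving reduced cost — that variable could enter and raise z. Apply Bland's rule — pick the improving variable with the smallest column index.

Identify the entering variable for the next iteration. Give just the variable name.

Objective-row coefficients: x1: -61/8, x2: 0, x3: 0, x4: -57/8, s1: 0, s2: 35/16, s3: -3/4, s4: 0.
Improving columns: x1, x4, s3. Bland's rule picks the smallest column index → x1.

x1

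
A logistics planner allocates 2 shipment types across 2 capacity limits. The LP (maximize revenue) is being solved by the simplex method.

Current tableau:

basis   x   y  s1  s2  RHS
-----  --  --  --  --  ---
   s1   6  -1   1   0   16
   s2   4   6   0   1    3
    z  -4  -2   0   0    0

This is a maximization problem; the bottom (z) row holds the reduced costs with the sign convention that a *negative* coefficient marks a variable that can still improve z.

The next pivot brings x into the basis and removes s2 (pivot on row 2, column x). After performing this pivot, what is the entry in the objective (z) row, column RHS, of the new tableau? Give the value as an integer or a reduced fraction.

Pivot element is row 2, column x: 4.
Normalize row 2: new (row 2, RHS) = 3/4 = 3/4.
z-row ← z-row − (-4)·(new row 2): 0 − (-4)·(3/4) = 3.

3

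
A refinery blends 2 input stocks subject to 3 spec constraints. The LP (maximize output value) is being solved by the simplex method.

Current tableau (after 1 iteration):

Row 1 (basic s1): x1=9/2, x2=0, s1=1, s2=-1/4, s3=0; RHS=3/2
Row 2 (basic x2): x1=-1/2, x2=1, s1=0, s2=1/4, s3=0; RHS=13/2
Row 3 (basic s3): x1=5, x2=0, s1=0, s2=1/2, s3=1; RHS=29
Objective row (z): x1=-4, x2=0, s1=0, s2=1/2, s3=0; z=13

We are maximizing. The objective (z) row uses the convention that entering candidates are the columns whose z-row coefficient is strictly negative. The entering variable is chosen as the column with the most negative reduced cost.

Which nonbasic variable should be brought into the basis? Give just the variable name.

x1

Objective-row coefficients: x1: -4, x2: 0, s1: 0, s2: 1/2, s3: 0.
The most negative is -4 in column x1, so x1 enters.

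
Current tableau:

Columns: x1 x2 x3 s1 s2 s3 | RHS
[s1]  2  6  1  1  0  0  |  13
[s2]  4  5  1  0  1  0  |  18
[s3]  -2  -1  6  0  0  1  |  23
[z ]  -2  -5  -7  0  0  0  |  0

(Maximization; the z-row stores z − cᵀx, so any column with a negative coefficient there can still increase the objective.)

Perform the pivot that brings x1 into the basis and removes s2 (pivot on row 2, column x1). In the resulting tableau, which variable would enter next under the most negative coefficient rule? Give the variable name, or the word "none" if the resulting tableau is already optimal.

x3

Pivot element 4. New z-row = old z-row − (-2)·(row 2/4).
Updated z-row coefficients: x1: 0, x2: -5/2, x3: -13/2, s1: 0, s2: 1/2, s3: 0.
The most negative is -13/2 in column x3, so x3 would enter next.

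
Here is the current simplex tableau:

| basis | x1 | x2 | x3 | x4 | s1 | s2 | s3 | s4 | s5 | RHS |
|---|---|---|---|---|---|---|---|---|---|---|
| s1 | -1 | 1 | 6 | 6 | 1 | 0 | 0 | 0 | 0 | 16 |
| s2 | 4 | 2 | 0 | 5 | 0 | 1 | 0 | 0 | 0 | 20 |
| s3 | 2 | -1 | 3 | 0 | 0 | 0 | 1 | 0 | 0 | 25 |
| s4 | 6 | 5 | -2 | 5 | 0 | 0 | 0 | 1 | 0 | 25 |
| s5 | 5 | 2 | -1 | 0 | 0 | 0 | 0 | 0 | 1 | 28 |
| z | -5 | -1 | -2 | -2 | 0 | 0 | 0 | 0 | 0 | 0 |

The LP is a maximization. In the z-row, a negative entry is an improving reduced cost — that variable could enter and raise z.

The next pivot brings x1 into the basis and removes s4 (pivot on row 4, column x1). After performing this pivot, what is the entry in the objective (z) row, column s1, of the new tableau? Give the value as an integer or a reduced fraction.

Pivot element is row 4, column x1: 6.
Normalize row 4: new (row 4, s1) = 0/6 = 0.
z-row ← z-row − (-5)·(new row 4): 0 − (-5)·0 = 0.

0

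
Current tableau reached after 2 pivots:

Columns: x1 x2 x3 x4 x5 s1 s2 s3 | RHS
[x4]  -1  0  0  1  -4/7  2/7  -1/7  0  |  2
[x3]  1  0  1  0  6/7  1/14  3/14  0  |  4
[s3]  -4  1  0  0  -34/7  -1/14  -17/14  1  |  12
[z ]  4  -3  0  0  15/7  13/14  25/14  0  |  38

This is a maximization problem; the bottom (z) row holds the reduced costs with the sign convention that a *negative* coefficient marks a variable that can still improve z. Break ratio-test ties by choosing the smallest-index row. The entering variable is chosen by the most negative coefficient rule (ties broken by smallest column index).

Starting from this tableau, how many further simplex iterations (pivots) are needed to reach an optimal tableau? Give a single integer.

pivot: x2 in, s3 out → z = 74
pivot: x5 in, x3 out → z = 132
No improving column remains; optimal.

2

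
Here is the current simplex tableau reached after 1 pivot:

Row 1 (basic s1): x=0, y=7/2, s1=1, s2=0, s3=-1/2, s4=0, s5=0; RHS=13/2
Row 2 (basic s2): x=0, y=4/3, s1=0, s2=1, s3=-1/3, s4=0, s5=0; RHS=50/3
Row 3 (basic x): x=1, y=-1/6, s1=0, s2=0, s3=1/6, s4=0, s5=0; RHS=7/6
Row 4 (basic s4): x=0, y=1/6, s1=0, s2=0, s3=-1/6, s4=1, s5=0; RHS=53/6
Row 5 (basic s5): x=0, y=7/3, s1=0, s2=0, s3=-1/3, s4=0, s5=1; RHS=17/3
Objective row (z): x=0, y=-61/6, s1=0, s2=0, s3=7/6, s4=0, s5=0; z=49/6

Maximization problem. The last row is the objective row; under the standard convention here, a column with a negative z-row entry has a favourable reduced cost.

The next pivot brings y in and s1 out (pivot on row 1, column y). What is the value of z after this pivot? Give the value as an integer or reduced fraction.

568/21

Minimum ratio for y: (13/2)/(7/2) = 13/7.
z changes by −(z-row coeff of y)·ratio = −(-61/6)·(13/7) = 793/42.
New z = 49/6 + (793/42) = 568/21.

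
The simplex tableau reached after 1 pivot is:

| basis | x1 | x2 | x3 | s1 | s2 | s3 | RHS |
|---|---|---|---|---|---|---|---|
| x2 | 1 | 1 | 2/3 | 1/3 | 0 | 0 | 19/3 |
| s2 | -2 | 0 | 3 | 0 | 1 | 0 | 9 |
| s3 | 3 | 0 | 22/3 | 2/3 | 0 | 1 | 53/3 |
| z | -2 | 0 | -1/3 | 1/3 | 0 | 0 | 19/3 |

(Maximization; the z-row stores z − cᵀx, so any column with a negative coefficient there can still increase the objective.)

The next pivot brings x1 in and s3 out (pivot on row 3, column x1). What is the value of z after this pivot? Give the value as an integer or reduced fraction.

163/9

Minimum ratio for x1: (53/3)/3 = 53/9.
z changes by −(z-row coeff of x1)·ratio = −(-2)·(53/9) = 106/9.
New z = 19/3 + (106/9) = 163/9.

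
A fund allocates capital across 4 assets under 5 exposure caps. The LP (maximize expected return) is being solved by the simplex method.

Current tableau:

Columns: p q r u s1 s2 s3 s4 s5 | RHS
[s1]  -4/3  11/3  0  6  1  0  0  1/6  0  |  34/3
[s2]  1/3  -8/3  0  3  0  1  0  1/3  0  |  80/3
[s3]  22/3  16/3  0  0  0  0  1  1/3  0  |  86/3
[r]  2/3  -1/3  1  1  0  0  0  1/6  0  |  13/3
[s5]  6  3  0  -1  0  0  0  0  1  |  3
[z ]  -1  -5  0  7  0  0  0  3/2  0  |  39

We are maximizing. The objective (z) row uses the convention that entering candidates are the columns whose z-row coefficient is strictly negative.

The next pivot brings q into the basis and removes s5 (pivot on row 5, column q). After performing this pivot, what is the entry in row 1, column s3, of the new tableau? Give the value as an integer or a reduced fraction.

Pivot element is row 5, column q: 3.
Normalize row 5: new (row 5, s3) = 0/3 = 0.
row 1 ← row 1 − (11/3)·(new row 5): 0 − (11/3)·0 = 0.

0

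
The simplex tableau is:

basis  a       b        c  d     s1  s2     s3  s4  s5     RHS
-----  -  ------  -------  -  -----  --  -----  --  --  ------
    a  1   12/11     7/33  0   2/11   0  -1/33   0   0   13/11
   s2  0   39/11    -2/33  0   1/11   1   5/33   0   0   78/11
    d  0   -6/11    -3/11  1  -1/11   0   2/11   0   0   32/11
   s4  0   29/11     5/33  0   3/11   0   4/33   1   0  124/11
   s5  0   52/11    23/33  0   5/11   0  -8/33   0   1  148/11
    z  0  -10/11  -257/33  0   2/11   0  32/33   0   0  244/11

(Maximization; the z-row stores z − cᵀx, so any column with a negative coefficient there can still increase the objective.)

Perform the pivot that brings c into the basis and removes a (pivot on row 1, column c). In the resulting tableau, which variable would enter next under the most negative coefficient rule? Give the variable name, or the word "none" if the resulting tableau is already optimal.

Pivot element 7/33. New z-row = old z-row − (-257/33)·(row 1/(7/33)).
Updated z-row coefficients: a: 257/7, b: 274/7, c: 0, d: 0, s1: 48/7, s2: 0, s3: -1/7, s4: 0, s5: 0.
The most negative is -1/7 in column s3, so s3 would enter next.

s3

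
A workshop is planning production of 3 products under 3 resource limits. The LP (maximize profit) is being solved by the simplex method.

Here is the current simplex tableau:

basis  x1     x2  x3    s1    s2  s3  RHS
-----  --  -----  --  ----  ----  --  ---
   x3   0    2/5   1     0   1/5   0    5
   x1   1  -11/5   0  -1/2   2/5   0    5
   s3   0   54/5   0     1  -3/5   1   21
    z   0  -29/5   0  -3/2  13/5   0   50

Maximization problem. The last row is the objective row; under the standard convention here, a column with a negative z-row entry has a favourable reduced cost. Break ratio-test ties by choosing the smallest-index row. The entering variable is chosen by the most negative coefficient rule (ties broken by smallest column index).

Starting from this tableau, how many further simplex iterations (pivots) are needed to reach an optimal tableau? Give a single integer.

2

pivot: x2 in, s3 out → z = 1103/18
pivot: s1 in, x2 out → z = 163/2
No improving column remains; optimal.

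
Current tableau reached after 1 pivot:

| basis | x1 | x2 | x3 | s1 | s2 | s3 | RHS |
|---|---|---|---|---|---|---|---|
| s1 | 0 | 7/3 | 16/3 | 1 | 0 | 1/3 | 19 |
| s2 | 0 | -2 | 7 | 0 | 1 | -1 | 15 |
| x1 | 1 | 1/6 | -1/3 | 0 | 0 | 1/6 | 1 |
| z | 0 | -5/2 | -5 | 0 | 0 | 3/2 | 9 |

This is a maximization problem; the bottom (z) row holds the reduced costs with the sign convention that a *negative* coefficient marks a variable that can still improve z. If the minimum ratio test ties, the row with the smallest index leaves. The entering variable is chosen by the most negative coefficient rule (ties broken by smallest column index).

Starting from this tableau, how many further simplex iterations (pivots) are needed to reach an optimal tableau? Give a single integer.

3

pivot: x3 in, s2 out → z = 138/7
pivot: x2 in, s1 out → z = 1481/54
pivot: s2 in, x1 out → z = 29
No improving column remains; optimal.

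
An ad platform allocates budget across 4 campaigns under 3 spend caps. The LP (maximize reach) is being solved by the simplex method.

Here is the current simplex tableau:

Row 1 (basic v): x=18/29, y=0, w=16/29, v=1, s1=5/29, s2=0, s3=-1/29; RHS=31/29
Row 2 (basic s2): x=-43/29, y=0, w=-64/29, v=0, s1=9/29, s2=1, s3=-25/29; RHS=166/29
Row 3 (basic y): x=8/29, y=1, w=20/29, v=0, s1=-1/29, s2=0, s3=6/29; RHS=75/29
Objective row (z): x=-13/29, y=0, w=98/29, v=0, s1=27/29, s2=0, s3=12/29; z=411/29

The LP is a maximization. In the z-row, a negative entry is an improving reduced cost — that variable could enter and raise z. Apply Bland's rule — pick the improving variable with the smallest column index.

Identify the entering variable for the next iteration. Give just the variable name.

x

Objective-row coefficients: x: -13/29, y: 0, w: 98/29, v: 0, s1: 27/29, s2: 0, s3: 12/29.
Improving columns: x. Bland's rule picks the smallest column index → x.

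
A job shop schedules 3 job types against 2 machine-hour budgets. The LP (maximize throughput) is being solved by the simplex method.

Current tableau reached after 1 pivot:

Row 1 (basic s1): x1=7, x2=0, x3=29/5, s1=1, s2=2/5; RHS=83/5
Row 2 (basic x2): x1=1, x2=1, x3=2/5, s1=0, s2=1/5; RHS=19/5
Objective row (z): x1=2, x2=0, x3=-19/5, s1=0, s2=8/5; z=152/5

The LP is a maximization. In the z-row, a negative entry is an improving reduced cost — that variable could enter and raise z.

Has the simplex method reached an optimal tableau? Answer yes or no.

no

Column x3 has objective-row coefficient -19/5, which is negative; an improving pivot exists, so not yet optimal.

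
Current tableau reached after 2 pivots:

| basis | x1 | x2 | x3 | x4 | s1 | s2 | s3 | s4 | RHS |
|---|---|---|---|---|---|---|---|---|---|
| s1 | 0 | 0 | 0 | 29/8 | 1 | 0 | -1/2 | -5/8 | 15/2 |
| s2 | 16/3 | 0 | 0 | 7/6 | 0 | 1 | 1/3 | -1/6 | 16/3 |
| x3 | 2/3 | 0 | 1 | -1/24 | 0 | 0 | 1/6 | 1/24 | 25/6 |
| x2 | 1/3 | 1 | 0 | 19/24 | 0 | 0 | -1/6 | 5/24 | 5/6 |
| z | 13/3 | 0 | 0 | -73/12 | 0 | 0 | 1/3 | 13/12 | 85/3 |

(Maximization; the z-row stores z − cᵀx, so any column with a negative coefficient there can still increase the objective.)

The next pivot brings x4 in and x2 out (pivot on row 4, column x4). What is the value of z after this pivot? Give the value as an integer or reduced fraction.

660/19

Minimum ratio for x4: (5/6)/(19/24) = 20/19.
z changes by −(z-row coeff of x4)·ratio = −(-73/12)·(20/19) = 365/57.
New z = 85/3 + (365/57) = 660/19.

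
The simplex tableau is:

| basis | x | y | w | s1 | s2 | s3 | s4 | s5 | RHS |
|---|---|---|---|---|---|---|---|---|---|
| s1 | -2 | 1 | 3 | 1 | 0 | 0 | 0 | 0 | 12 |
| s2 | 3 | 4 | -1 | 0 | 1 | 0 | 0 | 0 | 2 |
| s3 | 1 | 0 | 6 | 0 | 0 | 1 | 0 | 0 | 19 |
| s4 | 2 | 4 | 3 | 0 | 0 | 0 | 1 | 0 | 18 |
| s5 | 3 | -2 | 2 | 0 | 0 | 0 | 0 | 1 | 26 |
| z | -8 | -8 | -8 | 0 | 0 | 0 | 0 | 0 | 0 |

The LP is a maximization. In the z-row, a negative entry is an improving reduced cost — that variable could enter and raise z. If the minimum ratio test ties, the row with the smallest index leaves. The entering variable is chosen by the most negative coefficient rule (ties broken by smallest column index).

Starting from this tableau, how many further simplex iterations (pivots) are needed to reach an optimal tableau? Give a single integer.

pivot: x in, s2 out → z = 16/3
pivot: w in, s3 out → z = 688/19
No improving column remains; optimal.

2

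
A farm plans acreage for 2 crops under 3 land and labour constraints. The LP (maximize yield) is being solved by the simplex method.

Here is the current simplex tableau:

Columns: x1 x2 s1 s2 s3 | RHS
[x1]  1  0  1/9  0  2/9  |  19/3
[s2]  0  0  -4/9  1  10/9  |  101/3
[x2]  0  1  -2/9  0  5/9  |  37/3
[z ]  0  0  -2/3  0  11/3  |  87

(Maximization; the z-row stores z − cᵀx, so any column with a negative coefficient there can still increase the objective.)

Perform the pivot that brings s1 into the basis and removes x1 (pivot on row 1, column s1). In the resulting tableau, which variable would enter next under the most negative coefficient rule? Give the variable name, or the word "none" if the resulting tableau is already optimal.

Pivot element 1/9. New z-row = old z-row − (-2/3)·(row 1/(1/9)).
Updated z-row coefficients: x1: 6, x2: 0, s1: 0, s2: 0, s3: 5.
No coefficient is strictly negative; the tableau after this pivot is optimal.

none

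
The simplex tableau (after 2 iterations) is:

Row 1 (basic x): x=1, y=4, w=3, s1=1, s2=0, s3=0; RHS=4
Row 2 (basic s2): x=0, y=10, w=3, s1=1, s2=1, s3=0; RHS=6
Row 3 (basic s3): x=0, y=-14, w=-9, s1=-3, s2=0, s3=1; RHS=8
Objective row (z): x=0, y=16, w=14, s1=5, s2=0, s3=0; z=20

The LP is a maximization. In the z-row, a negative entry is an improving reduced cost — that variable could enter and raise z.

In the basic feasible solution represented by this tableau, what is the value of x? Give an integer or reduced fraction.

x is basic (row 1); its value is the RHS of that row: 4.

4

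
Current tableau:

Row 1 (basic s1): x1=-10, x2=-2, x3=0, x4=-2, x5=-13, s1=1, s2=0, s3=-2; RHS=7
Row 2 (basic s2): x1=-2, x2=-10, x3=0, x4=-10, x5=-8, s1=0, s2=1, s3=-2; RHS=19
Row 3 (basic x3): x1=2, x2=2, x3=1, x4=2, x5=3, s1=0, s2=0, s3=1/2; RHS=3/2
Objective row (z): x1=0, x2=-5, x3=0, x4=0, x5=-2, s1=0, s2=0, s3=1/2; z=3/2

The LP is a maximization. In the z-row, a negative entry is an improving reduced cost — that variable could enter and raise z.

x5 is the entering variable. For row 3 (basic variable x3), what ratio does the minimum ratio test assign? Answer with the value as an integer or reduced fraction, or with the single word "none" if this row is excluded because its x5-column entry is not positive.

Ratio = RHS / (x5 entry) = (3/2) / 3 = 1/2.

1/2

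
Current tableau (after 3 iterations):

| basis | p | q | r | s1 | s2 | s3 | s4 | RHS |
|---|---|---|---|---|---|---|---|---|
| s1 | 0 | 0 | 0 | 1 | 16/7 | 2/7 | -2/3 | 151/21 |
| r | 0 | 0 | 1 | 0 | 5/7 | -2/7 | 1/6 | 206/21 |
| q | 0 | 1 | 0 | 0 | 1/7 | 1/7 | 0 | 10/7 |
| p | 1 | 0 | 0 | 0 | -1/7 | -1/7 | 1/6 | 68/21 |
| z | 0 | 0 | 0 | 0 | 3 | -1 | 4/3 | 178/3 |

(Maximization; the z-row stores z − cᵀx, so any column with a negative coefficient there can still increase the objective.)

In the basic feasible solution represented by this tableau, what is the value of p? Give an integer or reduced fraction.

68/21

p is basic (row 4); its value is the RHS of that row: 68/21.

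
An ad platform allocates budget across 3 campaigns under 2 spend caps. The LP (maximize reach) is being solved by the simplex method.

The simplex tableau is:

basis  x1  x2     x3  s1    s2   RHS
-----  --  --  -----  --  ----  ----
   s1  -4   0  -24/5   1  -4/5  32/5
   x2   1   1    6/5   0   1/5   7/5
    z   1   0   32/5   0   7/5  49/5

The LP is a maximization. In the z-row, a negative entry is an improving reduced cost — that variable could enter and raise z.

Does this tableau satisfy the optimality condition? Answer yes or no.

yes

No objective-row coefficient is strictly negative, so no entering variable exists; the tableau is optimal.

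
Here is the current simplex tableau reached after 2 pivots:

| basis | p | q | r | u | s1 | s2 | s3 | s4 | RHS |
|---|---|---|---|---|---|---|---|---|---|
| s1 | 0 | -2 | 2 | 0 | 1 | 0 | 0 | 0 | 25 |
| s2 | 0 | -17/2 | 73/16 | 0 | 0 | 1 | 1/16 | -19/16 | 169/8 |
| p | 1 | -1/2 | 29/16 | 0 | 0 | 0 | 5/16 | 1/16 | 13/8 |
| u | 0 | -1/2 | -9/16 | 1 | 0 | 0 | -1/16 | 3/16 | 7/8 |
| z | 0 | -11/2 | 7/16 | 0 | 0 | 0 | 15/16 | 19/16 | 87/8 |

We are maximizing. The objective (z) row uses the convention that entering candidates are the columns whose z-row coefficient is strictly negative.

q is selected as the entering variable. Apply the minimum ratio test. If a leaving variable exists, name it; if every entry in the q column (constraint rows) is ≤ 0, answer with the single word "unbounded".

q-column entries: row 1: -2, row 2: -17/2, row 3: -1/2, row 4: -1/2. All ≤ 0, so q can increase without bound; the LP is unbounded in this direction.

unbounded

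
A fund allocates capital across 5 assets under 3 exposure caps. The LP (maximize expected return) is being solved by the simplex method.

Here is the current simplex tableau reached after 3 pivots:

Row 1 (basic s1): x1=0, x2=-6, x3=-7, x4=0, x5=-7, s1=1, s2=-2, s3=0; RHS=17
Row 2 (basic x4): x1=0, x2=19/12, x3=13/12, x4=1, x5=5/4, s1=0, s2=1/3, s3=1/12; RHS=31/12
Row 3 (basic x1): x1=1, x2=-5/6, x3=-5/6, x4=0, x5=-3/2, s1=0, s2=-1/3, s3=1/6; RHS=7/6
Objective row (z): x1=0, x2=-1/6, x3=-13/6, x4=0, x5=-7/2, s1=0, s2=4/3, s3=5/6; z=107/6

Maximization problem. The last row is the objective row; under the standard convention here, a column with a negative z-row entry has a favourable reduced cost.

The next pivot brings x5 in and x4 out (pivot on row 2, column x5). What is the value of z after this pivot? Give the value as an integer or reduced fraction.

Minimum ratio for x5: (31/12)/(5/4) = 31/15.
z changes by −(z-row coeff of x5)·ratio = −(-7/2)·(31/15) = 217/30.
New z = 107/6 + (217/30) = 376/15.

376/15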